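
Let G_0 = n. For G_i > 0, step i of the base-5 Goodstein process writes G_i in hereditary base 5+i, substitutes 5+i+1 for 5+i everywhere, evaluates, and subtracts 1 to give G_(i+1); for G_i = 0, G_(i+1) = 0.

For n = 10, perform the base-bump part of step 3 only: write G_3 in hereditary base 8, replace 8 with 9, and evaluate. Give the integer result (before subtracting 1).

12

G_0=10  [base 5] 2·5  →[5↦6]→  2·6 = 12  −1 ⇒ G_1=11
G_1=11  [base 6] 6 + 5  →[6↦7]→  7 + 5 = 12  −1 ⇒ G_2=11
G_2=11  [base 7] 7 + 4  →[7↦8]→  8 + 4 = 12  −1 ⇒ G_3=11
G_3=11  [base 8] 8 + 3  →[8↦9]→  9 + 3 = 12  −1 ⇒ G_4=11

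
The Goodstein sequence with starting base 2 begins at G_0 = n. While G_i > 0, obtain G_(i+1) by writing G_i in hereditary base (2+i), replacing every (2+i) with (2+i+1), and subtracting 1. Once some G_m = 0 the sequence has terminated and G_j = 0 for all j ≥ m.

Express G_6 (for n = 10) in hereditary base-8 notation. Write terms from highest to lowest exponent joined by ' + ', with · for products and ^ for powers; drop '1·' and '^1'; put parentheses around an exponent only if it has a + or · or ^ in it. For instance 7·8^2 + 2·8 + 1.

G_0=10  [base 2] 2^(2 + 1) + 2  →[2↦3]→  3^(3 + 1) + 3 = 84  −1 ⇒ G_1=83
G_1=83  [base 3] 3^(3 + 1) + 2  →[3↦4]→  4^(4 + 1) + 2 = 1026  −1 ⇒ G_2=1025
G_2=1025  [base 4] 4^(4 + 1) + 1  →[4↦5]→  5^(5 + 1) + 1 = 15626  −1 ⇒ G_3=15625
G_3=15625  [base 5] 5^(5 + 1)  →[5↦6]→  6^(6 + 1) = 279936  −1 ⇒ G_4=279935
G_4=279935  [base 6] 5·6^6 + 5·6^5 + 5·6^4 + 5·6^3 + 5·6^2 + 5·6 + 5  →[6↦7]→  5·7^7 + 5·7^5 + 5·7^4 + 5·7^3 + 5·7^2 + 5·7 + 5 = 4215755  −1 ⇒ G_5=4215754
G_5=4215754  [base 7] 5·7^7 + 5·7^5 + 5·7^4 + 5·7^3 + 5·7^2 + 5·7 + 4  →[7↦8]→  5·8^8 + 5·8^5 + 5·8^4 + 5·8^3 + 5·8^2 + 5·8 + 4 = 84073324  −1 ⇒ G_6=84073323
G_6=84073323  [base 8] 5·8^8 + 5·8^5 + 5·8^4 + 5·8^3 + 5·8^2 + 5·8 + 3  →[8↦9]→  5·9^9 + 5·9^5 + 5·9^4 + 5·9^3 + 5·9^2 + 5·9 + 3 = 1937434593  −1 ⇒ G_7=1937434592

5·8^8 + 5·8^5 + 5·8^4 + 5·8^3 + 5·8^2 + 5·8 + 3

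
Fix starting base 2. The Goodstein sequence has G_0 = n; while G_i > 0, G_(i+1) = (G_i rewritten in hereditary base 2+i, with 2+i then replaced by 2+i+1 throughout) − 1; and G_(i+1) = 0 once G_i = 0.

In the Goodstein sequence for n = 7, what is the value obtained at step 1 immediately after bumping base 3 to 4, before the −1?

260

i=0: 7 = 2^2 + 2 + 1 (b=2); 2→3: 3^3 + 3 + 1 = 31; 31−1 = 30
i=1: 30 = 3^3 + 3 (b=3); 3→4: 4^4 + 4 = 260; 260−1 = 259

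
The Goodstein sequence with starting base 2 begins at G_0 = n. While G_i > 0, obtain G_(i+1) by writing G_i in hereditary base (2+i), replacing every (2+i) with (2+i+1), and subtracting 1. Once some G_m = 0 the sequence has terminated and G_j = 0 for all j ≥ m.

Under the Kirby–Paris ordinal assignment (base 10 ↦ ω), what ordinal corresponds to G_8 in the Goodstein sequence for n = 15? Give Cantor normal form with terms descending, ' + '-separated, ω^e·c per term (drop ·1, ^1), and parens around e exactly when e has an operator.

ω^(ω + 1) + ω^7·7 + ω^6·7 + ω^5·7 + ω^4·7 + ω^3·7 + ω^2·7 + ω·7 + 5

[0] 15 ≡ 2^(2 + 1) + 2^2 + 2 + 1 (base 2). Lift 3: 112. −1: 111.
[1] 111 ≡ 3^(3 + 1) + 3^3 + 3 (base 3). Lift 4: 1284. −1: 1283.
[2] 1283 ≡ 4^(4 + 1) + 4^4 + 3 (base 4). Lift 5: 18753. −1: 18752.
[3] 18752 ≡ 5^(5 + 1) + 5^5 + 2 (base 5). Lift 6: 326594. −1: 326593.
[4] 326593 ≡ 6^(6 + 1) + 6^6 + 1 (base 6). Lift 7: 6588345. −1: 6588344.
[5] 6588344 ≡ 7^(7 + 1) + 7^7 (base 7). Lift 8: 150994944. −1: 150994943.
[6] 150994943 ≡ 8^(8 + 1) + 7·8^7 + 7·8^6 + 7·8^5 + 7·8^4 + 7·8^3 + 7·8^2 + 7·8 + 7 (base 8). Lift 9: 3524450281. −1: 3524450280.
[7] 3524450280 ≡ 9^(9 + 1) + 7·9^7 + 7·9^6 + 7·9^5 + 7·9^4 + 7·9^3 + 7·9^2 + 7·9 + 6 (base 9). Lift 10: 100077777776. −1: 100077777775.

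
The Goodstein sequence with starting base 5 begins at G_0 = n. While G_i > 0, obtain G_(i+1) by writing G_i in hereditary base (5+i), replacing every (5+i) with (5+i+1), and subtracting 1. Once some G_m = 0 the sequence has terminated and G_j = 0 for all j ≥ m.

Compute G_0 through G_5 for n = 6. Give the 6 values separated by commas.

6, 6, 6, 5, 4, 3

base 5: 6 = 5 + 1; at 6: 6 + 1 = 7; next = 6
base 6: 6 = 6; at 7: 7 = 7; next = 6
base 7: 6 = 6; at 8: 6 = 6; next = 5
base 8: 5 = 5; at 9: 5 = 5; next = 4
base 9: 4 = 4; at 10: 4 = 4; next = 3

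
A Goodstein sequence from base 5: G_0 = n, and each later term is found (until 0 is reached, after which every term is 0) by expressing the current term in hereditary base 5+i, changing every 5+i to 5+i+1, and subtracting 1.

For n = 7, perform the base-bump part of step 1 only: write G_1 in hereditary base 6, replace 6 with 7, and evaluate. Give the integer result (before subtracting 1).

8

i=0: 7 = 5 + 2 (b=5); 5→6: 6 + 2 = 8; 8−1 = 7
i=1: 7 = 6 + 1 (b=6); 6→7: 7 + 1 = 8; 8−1 = 7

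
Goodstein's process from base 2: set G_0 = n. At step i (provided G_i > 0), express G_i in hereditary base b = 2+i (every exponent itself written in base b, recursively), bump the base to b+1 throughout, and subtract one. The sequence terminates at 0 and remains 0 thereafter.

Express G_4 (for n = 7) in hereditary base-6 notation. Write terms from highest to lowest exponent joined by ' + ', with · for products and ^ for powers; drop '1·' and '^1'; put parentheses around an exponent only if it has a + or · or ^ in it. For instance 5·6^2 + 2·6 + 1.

6^6 + 1

(0) 7|_2 = 2^2 + 2 + 1 ↦ 3^3 + 3 + 1|_3 = 31 ⇒ 30
(1) 30|_3 = 3^3 + 3 ↦ 4^4 + 4|_4 = 260 ⇒ 259
(2) 259|_4 = 4^4 + 3 ↦ 5^5 + 3|_5 = 3128 ⇒ 3127
(3) 3127|_5 = 5^5 + 2 ↦ 6^6 + 2|_6 = 46658 ⇒ 46657
(4) 46657|_6 = 6^6 + 1 ↦ 7^7 + 1|_7 = 823544 ⇒ 823543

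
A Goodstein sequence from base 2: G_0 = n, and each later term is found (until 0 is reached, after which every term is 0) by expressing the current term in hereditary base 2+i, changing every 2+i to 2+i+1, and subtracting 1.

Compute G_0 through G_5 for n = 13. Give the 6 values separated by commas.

13, 108, 1279, 16092, 280711, 5765998

i=0: 13 = 2^(2 + 1) + 2^2 + 1 (b=2); 2→3: 3^(3 + 1) + 3^3 + 1 = 109; 109−1 = 108
i=1: 108 = 3^(3 + 1) + 3^3 (b=3); 3→4: 4^(4 + 1) + 4^4 = 1280; 1280−1 = 1279
i=2: 1279 = 4^(4 + 1) + 3·4^3 + 3·4^2 + 3·4 + 3 (b=4); 4→5: 5^(5 + 1) + 3·5^3 + 3·5^2 + 3·5 + 3 = 16093; 16093−1 = 16092
i=3: 16092 = 5^(5 + 1) + 3·5^3 + 3·5^2 + 3·5 + 2 (b=5); 5→6: 6^(6 + 1) + 3·6^3 + 3·6^2 + 3·6 + 2 = 280712; 280712−1 = 280711
i=4: 280711 = 6^(6 + 1) + 3·6^3 + 3·6^2 + 3·6 + 1 (b=6); 6→7: 7^(7 + 1) + 3·7^3 + 3·7^2 + 3·7 + 1 = 5765999; 5765999−1 = 5765998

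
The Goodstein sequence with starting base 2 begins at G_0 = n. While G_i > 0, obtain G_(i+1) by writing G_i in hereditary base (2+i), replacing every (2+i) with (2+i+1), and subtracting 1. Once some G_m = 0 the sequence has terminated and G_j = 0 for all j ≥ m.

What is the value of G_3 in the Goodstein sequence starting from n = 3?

2

[0] 3 ≡ 2 + 1 (base 2). Lift 3: 4. −1: 3.
[1] 3 ≡ 3 (base 3). Lift 4: 4. −1: 3.
[2] 3 ≡ 3 (base 4). Lift 5: 3. −1: 2.
[3] 2 ≡ 2 (base 5). Lift 6: 2. −1: 1.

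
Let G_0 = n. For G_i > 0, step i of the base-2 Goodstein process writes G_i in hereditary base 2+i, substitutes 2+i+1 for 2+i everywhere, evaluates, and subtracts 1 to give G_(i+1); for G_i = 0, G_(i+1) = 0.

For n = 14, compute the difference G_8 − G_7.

[0] 14 ≡ 2^(2 + 1) + 2^2 + 2 (base 2). Lift 3: 111. −1: 110.
[1] 110 ≡ 3^(3 + 1) + 3^3 + 2 (base 3). Lift 4: 1282. −1: 1281.
[2] 1281 ≡ 4^(4 + 1) + 4^4 + 1 (base 4). Lift 5: 18751. −1: 18750.
[3] 18750 ≡ 5^(5 + 1) + 5^5 (base 5). Lift 6: 326592. −1: 326591.
[4] 326591 ≡ 6^(6 + 1) + 5·6^5 + 5·6^4 + 5·6^3 + 5·6^2 + 5·6 + 5 (base 6). Lift 7: 5862841. −1: 5862840.
[5] 5862840 ≡ 7^(7 + 1) + 5·7^5 + 5·7^4 + 5·7^3 + 5·7^2 + 5·7 + 4 (base 7). Lift 8: 134404972. −1: 134404971.
[6] 134404971 ≡ 8^(8 + 1) + 5·8^5 + 5·8^4 + 5·8^3 + 5·8^2 + 5·8 + 3 (base 8). Lift 9: 3487116549. −1: 3487116548.
[7] 3487116548 ≡ 9^(9 + 1) + 5·9^5 + 5·9^4 + 5·9^3 + 5·9^2 + 5·9 + 2 (base 9). Lift 10: 100000555552. −1: 100000555551.

96513439003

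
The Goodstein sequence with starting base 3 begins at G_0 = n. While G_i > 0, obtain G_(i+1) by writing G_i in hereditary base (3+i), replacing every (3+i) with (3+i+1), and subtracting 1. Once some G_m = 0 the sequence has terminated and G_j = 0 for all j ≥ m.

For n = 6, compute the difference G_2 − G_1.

[0] 6 ≡ 2·3 (base 3). Lift 4: 8. −1: 7.
[1] 7 ≡ 4 + 3 (base 4). Lift 5: 8. −1: 7.

0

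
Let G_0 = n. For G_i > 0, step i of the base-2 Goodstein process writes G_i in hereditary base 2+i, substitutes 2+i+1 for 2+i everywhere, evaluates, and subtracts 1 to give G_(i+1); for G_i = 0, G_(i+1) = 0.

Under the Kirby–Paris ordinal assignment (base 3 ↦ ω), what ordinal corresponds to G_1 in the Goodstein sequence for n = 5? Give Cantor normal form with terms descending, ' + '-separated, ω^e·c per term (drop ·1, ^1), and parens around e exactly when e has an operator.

ω^ω

step 0: 5 = 2^2 + 1; sub 3 for 2: 3^3 + 1; = 28; G_1 = 28−1 = 27
step 1: 27 = 3^3; sub 4 for 3: 4^4; = 256; G_2 = 256−1 = 255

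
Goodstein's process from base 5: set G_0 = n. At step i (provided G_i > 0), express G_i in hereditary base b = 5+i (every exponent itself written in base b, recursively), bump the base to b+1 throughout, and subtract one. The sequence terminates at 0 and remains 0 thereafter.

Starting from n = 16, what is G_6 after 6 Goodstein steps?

i=0: 16 = 3·5 + 1 (b=5); 5→6: 3·6 + 1 = 19; 19−1 = 18
i=1: 18 = 3·6 (b=6); 6→7: 3·7 = 21; 21−1 = 20
i=2: 20 = 2·7 + 6 (b=7); 7→8: 2·8 + 6 = 22; 22−1 = 21
i=3: 21 = 2·8 + 5 (b=8); 8→9: 2·9 + 5 = 23; 23−1 = 22
i=4: 22 = 2·9 + 4 (b=9); 9→10: 2·10 + 4 = 24; 24−1 = 23
i=5: 23 = 2·10 + 3 (b=10); 10→11: 2·11 + 3 = 25; 25−1 = 24

24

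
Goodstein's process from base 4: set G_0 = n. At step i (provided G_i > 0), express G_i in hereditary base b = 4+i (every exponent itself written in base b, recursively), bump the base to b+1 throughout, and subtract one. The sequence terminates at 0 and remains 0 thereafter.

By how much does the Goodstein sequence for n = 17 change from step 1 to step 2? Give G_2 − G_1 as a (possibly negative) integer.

10

i=0: 17 = 4^2 + 1 (b=4); 4→5: 5^2 + 1 = 26; 26−1 = 25
i=1: 25 = 5^2 (b=5); 5→6: 6^2 = 36; 36−1 = 35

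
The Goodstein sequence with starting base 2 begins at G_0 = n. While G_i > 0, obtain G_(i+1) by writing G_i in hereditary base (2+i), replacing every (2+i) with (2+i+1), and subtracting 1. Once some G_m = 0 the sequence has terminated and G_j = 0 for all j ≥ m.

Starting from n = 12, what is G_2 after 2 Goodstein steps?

1065

G_0=12  [base 2] 2^(2 + 1) + 2^2  →[2↦3]→  3^(3 + 1) + 3^3 = 108  −1 ⇒ G_1=107
G_1=107  [base 3] 3^(3 + 1) + 2·3^2 + 2·3 + 2  →[3↦4]→  4^(4 + 1) + 2·4^2 + 2·4 + 2 = 1066  −1 ⇒ G_2=1065
G_2=1065  [base 4] 4^(4 + 1) + 2·4^2 + 2·4 + 1  →[4↦5]→  5^(5 + 1) + 2·5^2 + 2·5 + 1 = 15686  −1 ⇒ G_3=15685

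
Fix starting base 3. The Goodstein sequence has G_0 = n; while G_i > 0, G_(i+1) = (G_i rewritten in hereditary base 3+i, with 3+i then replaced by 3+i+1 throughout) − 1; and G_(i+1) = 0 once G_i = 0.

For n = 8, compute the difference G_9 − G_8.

G_0 = 8. HB_3(8) = 2·3 + 2. Bump = 10. G_1 = 9.
G_1 = 9. HB_4(9) = 2·4 + 1. Bump = 11. G_2 = 10.
G_2 = 10. HB_5(10) = 2·5. Bump = 12. G_3 = 11.
G_3 = 11. HB_6(11) = 6 + 5. Bump = 12. G_4 = 11.
G_4 = 11. HB_7(11) = 7 + 4. Bump = 12. G_5 = 11.
G_5 = 11. HB_8(11) = 8 + 3. Bump = 12. G_6 = 11.
G_6 = 11. HB_9(11) = 9 + 2. Bump = 12. G_7 = 11.
G_7 = 11. HB_10(11) = 10 + 1. Bump = 12. G_8 = 11.
G_8 = 11. HB_11(11) = 11. Bump = 12. G_9 = 11.

0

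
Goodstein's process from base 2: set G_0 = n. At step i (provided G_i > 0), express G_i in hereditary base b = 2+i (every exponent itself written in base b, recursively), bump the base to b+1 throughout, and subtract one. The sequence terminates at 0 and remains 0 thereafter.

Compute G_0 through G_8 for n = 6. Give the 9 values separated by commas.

[0] 6 ≡ 2^2 + 2 (base 2). Lift 3: 30. −1: 29.
[1] 29 ≡ 3^3 + 2 (base 3). Lift 4: 258. −1: 257.
[2] 257 ≡ 4^4 + 1 (base 4). Lift 5: 3126. −1: 3125.
[3] 3125 ≡ 5^5 (base 5). Lift 6: 46656. −1: 46655.
[4] 46655 ≡ 5·6^5 + 5·6^4 + 5·6^3 + 5·6^2 + 5·6 + 5 (base 6). Lift 7: 98040. −1: 98039.
[5] 98039 ≡ 5·7^5 + 5·7^4 + 5·7^3 + 5·7^2 + 5·7 + 4 (base 7). Lift 8: 187244. −1: 187243.
[6] 187243 ≡ 5·8^5 + 5·8^4 + 5·8^3 + 5·8^2 + 5·8 + 3 (base 8). Lift 9: 332148. −1: 332147.
[7] 332147 ≡ 5·9^5 + 5·9^4 + 5·9^3 + 5·9^2 + 5·9 + 2 (base 9). Lift 10: 555552. −1: 555551.

6, 29, 257, 3125, 46655, 98039, 187243, 332147, 555551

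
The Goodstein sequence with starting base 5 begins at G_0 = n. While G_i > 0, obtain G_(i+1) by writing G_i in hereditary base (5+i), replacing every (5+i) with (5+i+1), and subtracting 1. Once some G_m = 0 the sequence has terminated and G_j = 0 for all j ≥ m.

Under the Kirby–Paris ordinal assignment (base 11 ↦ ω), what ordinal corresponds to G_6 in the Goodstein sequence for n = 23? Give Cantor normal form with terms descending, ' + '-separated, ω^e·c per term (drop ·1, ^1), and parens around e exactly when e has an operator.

ω·3 + 6

i=0: 23 = 4·5 + 3 (b=5); 5→6: 4·6 + 3 = 27; 27−1 = 26
i=1: 26 = 4·6 + 2 (b=6); 6→7: 4·7 + 2 = 30; 30−1 = 29
i=2: 29 = 4·7 + 1 (b=7); 7→8: 4·8 + 1 = 33; 33−1 = 32
i=3: 32 = 4·8 (b=8); 8→9: 4·9 = 36; 36−1 = 35
i=4: 35 = 3·9 + 8 (b=9); 9→10: 3·10 + 8 = 38; 38−1 = 37
i=5: 37 = 3·10 + 7 (b=10); 10→11: 3·11 + 7 = 40; 40−1 = 39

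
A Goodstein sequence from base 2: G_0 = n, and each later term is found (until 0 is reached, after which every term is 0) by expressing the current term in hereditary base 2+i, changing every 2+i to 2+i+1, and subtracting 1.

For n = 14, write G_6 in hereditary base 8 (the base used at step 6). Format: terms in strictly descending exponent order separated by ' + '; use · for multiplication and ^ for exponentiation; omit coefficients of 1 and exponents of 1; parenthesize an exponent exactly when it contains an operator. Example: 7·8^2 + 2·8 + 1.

8^(8 + 1) + 5·8^5 + 5·8^4 + 5·8^3 + 5·8^2 + 5·8 + 3

[0] 14 ≡ 2^(2 + 1) + 2^2 + 2 (base 2). Lift 3: 111. −1: 110.
[1] 110 ≡ 3^(3 + 1) + 3^3 + 2 (base 3). Lift 4: 1282. −1: 1281.
[2] 1281 ≡ 4^(4 + 1) + 4^4 + 1 (base 4). Lift 5: 18751. −1: 18750.
[3] 18750 ≡ 5^(5 + 1) + 5^5 (base 5). Lift 6: 326592. −1: 326591.
[4] 326591 ≡ 6^(6 + 1) + 5·6^5 + 5·6^4 + 5·6^3 + 5·6^2 + 5·6 + 5 (base 6). Lift 7: 5862841. −1: 5862840.
[5] 5862840 ≡ 7^(7 + 1) + 5·7^5 + 5·7^4 + 5·7^3 + 5·7^2 + 5·7 + 4 (base 7). Lift 8: 134404972. −1: 134404971.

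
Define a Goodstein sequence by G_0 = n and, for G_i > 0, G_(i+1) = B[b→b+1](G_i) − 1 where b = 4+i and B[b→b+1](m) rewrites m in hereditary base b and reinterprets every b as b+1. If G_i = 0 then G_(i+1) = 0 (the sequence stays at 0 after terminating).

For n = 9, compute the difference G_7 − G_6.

(0) 9|_4 = 2·4 + 1 ↦ 2·5 + 1|_5 = 11 ⇒ 10
(1) 10|_5 = 2·5 ↦ 2·6|_6 = 12 ⇒ 11
(2) 11|_6 = 6 + 5 ↦ 7 + 5|_7 = 12 ⇒ 11
(3) 11|_7 = 7 + 4 ↦ 8 + 4|_8 = 12 ⇒ 11
(4) 11|_8 = 8 + 3 ↦ 9 + 3|_9 = 12 ⇒ 11
(5) 11|_9 = 9 + 2 ↦ 10 + 2|_10 = 12 ⇒ 11
(6) 11|_10 = 10 + 1 ↦ 11 + 1|_11 = 12 ⇒ 11

0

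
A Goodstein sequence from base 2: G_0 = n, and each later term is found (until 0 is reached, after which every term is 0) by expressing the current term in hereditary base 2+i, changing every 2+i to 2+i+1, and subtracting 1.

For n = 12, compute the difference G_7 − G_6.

i=0: 12 = 2^(2 + 1) + 2^2 (b=2); 2→3: 3^(3 + 1) + 3^3 = 108; 108−1 = 107
i=1: 107 = 3^(3 + 1) + 2·3^2 + 2·3 + 2 (b=3); 3→4: 4^(4 + 1) + 2·4^2 + 2·4 + 2 = 1066; 1066−1 = 1065
i=2: 1065 = 4^(4 + 1) + 2·4^2 + 2·4 + 1 (b=4); 4→5: 5^(5 + 1) + 2·5^2 + 2·5 + 1 = 15686; 15686−1 = 15685
i=3: 15685 = 5^(5 + 1) + 2·5^2 + 2·5 (b=5); 5→6: 6^(6 + 1) + 2·6^2 + 2·6 = 280020; 280020−1 = 280019
i=4: 280019 = 6^(6 + 1) + 2·6^2 + 6 + 5 (b=6); 6→7: 7^(7 + 1) + 2·7^2 + 7 + 5 = 5764911; 5764911−1 = 5764910
i=5: 5764910 = 7^(7 + 1) + 2·7^2 + 7 + 4 (b=7); 7→8: 8^(8 + 1) + 2·8^2 + 8 + 4 = 134217868; 134217868−1 = 134217867
i=6: 134217867 = 8^(8 + 1) + 2·8^2 + 8 + 3 (b=8); 8→9: 9^(9 + 1) + 2·9^2 + 9 + 3 = 3486784575; 3486784575−1 = 3486784574

3352566707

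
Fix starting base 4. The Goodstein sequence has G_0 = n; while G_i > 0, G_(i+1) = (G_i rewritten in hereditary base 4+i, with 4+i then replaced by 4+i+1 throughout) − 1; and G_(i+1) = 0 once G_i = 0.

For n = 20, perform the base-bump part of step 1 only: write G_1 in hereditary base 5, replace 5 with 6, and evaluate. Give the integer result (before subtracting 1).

40

20 —HB4→ 4^2 + 4 —bump→ 5^2 + 5 = 30 —(−1)→ 29
29 —HB5→ 5^2 + 4 —bump→ 6^2 + 4 = 40 —(−1)→ 39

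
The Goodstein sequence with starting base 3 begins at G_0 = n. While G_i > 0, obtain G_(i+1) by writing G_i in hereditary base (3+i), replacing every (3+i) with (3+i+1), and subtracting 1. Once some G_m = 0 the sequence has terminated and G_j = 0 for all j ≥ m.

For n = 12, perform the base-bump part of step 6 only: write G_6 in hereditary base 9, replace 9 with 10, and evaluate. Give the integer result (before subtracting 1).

[0] 12 ≡ 3^2 + 3 (base 3). Lift 4: 20. −1: 19.
[1] 19 ≡ 4^2 + 3 (base 4). Lift 5: 28. −1: 27.
[2] 27 ≡ 5^2 + 2 (base 5). Lift 6: 38. −1: 37.
[3] 37 ≡ 6^2 + 1 (base 6). Lift 7: 50. −1: 49.
[4] 49 ≡ 7^2 (base 7). Lift 8: 64. −1: 63.
[5] 63 ≡ 7·8 + 7 (base 8). Lift 9: 70. −1: 69.

76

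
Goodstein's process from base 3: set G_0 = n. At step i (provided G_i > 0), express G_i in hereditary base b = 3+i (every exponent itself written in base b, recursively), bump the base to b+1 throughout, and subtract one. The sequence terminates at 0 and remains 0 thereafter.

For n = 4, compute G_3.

G_0 = 4. HB_3(4) = 3 + 1. Bump = 5. G_1 = 4.
G_1 = 4. HB_4(4) = 4. Bump = 5. G_2 = 4.
G_2 = 4. HB_5(4) = 4. Bump = 4. G_3 = 3.
G_3 = 3. HB_6(3) = 3. Bump = 3. G_4 = 2.

3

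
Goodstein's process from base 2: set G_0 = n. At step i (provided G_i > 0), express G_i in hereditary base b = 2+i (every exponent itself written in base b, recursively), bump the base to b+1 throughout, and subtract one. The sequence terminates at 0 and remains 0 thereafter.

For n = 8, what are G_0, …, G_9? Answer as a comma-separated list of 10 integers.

(0) 8|_2 = 2^(2 + 1) ↦ 3^(3 + 1)|_3 = 81 ⇒ 80
(1) 80|_3 = 2·3^3 + 2·3^2 + 2·3 + 2 ↦ 2·4^4 + 2·4^2 + 2·4 + 2|_4 = 554 ⇒ 553
(2) 553|_4 = 2·4^4 + 2·4^2 + 2·4 + 1 ↦ 2·5^5 + 2·5^2 + 2·5 + 1|_5 = 6311 ⇒ 6310
(3) 6310|_5 = 2·5^5 + 2·5^2 + 2·5 ↦ 2·6^6 + 2·6^2 + 2·6|_6 = 93396 ⇒ 93395
(4) 93395|_6 = 2·6^6 + 2·6^2 + 6 + 5 ↦ 2·7^7 + 2·7^2 + 7 + 5|_7 = 1647196 ⇒ 1647195
(5) 1647195|_7 = 2·7^7 + 2·7^2 + 7 + 4 ↦ 2·8^8 + 2·8^2 + 8 + 4|_8 = 33554572 ⇒ 33554571
(6) 33554571|_8 = 2·8^8 + 2·8^2 + 8 + 3 ↦ 2·9^9 + 2·9^2 + 9 + 3|_9 = 774841152 ⇒ 774841151
(7) 774841151|_9 = 2·9^9 + 2·9^2 + 9 + 2 ↦ 2·10^10 + 2·10^2 + 10 + 2|_10 = 20000000212 ⇒ 20000000211
(8) 20000000211|_10 = 2·10^10 + 2·10^2 + 10 + 1 ↦ 2·11^11 + 2·11^2 + 11 + 1|_11 = 570623341476 ⇒ 570623341475

8, 80, 553, 6310, 93395, 1647195, 33554571, 774841151, 20000000211, 570623341475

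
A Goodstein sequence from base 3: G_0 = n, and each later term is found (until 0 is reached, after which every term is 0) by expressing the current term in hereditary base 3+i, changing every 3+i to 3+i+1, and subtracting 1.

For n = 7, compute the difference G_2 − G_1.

1

step 0: 7 = 2·3 + 1; sub 4 for 3: 2·4 + 1; = 9; G_1 = 9−1 = 8
step 1: 8 = 2·4; sub 5 for 4: 2·5; = 10; G_2 = 10−1 = 9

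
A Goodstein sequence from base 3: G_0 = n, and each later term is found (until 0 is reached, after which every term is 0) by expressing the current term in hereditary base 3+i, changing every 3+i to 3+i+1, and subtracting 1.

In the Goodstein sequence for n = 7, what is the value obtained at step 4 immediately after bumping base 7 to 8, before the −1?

G_0=7  [base 3] 2·3 + 1  →[3↦4]→  2·4 + 1 = 9  −1 ⇒ G_1=8
G_1=8  [base 4] 2·4  →[4↦5]→  2·5 = 10  −1 ⇒ G_2=9
G_2=9  [base 5] 5 + 4  →[5↦6]→  6 + 4 = 10  −1 ⇒ G_3=9
G_3=9  [base 6] 6 + 3  →[6↦7]→  7 + 3 = 10  −1 ⇒ G_4=9
G_4=9  [base 7] 7 + 2  →[7↦8]→  8 + 2 = 10  −1 ⇒ G_5=9

10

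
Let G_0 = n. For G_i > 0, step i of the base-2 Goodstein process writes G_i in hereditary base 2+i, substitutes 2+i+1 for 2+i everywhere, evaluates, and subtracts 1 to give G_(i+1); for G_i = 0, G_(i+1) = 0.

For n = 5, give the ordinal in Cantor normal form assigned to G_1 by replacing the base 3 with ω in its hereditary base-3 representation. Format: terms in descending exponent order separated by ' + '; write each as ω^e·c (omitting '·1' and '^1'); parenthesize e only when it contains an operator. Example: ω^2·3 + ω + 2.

base 2: 5 = 2^2 + 1; at 3: 3^3 + 1 = 28; next = 27
base 3: 27 = 3^3; at 4: 4^4 = 256; next = 255

ω^ω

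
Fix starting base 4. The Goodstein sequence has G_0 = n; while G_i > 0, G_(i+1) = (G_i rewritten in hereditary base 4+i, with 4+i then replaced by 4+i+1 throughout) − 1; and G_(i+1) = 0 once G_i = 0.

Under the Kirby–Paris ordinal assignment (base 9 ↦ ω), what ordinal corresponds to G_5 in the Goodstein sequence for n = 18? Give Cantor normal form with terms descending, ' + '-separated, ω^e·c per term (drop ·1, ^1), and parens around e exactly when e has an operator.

18 —HB4→ 4^2 + 2 —bump→ 5^2 + 2 = 27 —(−1)→ 26
26 —HB5→ 5^2 + 1 —bump→ 6^2 + 1 = 37 —(−1)→ 36
36 —HB6→ 6^2 —bump→ 7^2 = 49 —(−1)→ 48
48 —HB7→ 6·7 + 6 —bump→ 6·8 + 6 = 54 —(−1)→ 53
53 —HB8→ 6·8 + 5 —bump→ 6·9 + 5 = 59 —(−1)→ 58
58 —HB9→ 6·9 + 4 —bump→ 6·10 + 4 = 64 —(−1)→ 63

ω·6 + 4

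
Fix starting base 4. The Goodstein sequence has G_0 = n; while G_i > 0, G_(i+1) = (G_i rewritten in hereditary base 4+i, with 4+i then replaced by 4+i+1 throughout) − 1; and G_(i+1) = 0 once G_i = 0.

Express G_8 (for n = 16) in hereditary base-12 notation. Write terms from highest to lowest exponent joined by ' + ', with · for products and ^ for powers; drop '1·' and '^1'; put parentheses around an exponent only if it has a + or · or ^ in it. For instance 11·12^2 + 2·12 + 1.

G_0=16  [base 4] 4^2  →[4↦5]→  5^2 = 25  −1 ⇒ G_1=24
G_1=24  [base 5] 4·5 + 4  →[5↦6]→  4·6 + 4 = 28  −1 ⇒ G_2=27
G_2=27  [base 6] 4·6 + 3  →[6↦7]→  4·7 + 3 = 31  −1 ⇒ G_3=30
G_3=30  [base 7] 4·7 + 2  →[7↦8]→  4·8 + 2 = 34  −1 ⇒ G_4=33
G_4=33  [base 8] 4·8 + 1  →[8↦9]→  4·9 + 1 = 37  −1 ⇒ G_5=36
G_5=36  [base 9] 4·9  →[9↦10]→  4·10 = 40  −1 ⇒ G_6=39
G_6=39  [base 10] 3·10 + 9  →[10↦11]→  3·11 + 9 = 42  −1 ⇒ G_7=41
G_7=41  [base 11] 3·11 + 8  →[11↦12]→  3·12 + 8 = 44  −1 ⇒ G_8=43

3·12 + 7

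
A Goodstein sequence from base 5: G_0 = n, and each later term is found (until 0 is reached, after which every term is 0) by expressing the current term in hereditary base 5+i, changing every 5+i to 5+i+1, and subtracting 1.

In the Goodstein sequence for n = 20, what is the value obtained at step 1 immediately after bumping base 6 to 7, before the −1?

26

(0) 20|_5 = 4·5 ↦ 4·6|_6 = 24 ⇒ 23
(1) 23|_6 = 3·6 + 5 ↦ 3·7 + 5|_7 = 26 ⇒ 25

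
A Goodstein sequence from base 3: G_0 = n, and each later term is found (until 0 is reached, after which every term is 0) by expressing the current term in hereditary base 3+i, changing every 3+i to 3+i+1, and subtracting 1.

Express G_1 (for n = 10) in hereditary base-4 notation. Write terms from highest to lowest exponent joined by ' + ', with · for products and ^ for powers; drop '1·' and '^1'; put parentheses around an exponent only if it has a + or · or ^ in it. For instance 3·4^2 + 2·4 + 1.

G_0=10  [base 3] 3^2 + 1  →[3↦4]→  4^2 + 1 = 17  −1 ⇒ G_1=16
G_1=16  [base 4] 4^2  →[4↦5]→  5^2 = 25  −1 ⇒ G_2=24

4^2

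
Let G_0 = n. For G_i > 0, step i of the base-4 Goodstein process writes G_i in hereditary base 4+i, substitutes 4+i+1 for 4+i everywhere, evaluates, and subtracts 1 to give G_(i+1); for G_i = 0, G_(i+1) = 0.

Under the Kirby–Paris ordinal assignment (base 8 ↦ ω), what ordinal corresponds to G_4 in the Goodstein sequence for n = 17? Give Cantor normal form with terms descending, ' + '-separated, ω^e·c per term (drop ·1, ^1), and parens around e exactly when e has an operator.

ω·5 + 3

(0) 17|_4 = 4^2 + 1 ↦ 5^2 + 1|_5 = 26 ⇒ 25
(1) 25|_5 = 5^2 ↦ 6^2|_6 = 36 ⇒ 35
(2) 35|_6 = 5·6 + 5 ↦ 5·7 + 5|_7 = 40 ⇒ 39
(3) 39|_7 = 5·7 + 4 ↦ 5·8 + 4|_8 = 44 ⇒ 43
(4) 43|_8 = 5·8 + 3 ↦ 5·9 + 3|_9 = 48 ⇒ 47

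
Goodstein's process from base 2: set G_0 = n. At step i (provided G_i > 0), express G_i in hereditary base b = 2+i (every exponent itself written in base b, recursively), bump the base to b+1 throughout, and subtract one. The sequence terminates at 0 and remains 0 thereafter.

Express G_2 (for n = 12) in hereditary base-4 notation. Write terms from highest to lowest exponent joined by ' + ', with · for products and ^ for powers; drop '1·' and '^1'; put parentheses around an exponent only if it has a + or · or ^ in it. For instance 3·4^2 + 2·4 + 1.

G_0 = 12. HB_2(12) = 2^(2 + 1) + 2^2. Bump = 108. G_1 = 107.
G_1 = 107. HB_3(107) = 3^(3 + 1) + 2·3^2 + 2·3 + 2. Bump = 1066. G_2 = 1065.
G_2 = 1065. HB_4(1065) = 4^(4 + 1) + 2·4^2 + 2·4 + 1. Bump = 15686. G_3 = 15685.

4^(4 + 1) + 2·4^2 + 2·4 + 1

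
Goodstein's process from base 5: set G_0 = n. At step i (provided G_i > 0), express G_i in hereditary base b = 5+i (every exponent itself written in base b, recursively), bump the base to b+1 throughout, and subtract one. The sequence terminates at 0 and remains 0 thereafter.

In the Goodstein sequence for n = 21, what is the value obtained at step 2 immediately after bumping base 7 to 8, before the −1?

G_0=21  [base 5] 4·5 + 1  →[5↦6]→  4·6 + 1 = 25  −1 ⇒ G_1=24
G_1=24  [base 6] 4·6  →[6↦7]→  4·7 = 28  −1 ⇒ G_2=27
G_2=27  [base 7] 3·7 + 6  →[7↦8]→  3·8 + 6 = 30  −1 ⇒ G_3=29

30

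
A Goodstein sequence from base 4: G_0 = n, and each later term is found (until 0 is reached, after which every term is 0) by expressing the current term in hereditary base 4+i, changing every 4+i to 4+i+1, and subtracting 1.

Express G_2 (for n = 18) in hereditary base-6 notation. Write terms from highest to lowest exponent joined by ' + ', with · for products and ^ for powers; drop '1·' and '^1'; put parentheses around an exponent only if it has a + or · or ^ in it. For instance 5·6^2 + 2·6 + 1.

G_0=18  [base 4] 4^2 + 2  →[4↦5]→  5^2 + 2 = 27  −1 ⇒ G_1=26
G_1=26  [base 5] 5^2 + 1  →[5↦6]→  6^2 + 1 = 37  −1 ⇒ G_2=36
G_2=36  [base 6] 6^2  →[6↦7]→  7^2 = 49  −1 ⇒ G_3=48

6^2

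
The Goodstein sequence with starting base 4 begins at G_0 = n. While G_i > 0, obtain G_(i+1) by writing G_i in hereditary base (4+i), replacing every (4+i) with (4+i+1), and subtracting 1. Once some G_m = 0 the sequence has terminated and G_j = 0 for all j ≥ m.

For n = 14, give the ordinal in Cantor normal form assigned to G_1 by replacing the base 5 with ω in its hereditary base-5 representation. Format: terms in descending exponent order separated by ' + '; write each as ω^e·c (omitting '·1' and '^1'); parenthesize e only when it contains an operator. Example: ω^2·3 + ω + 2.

G_0 = 14. HB_4(14) = 3·4 + 2. Bump = 17. G_1 = 16.
G_1 = 16. HB_5(16) = 3·5 + 1. Bump = 19. G_2 = 18.

ω·3 + 1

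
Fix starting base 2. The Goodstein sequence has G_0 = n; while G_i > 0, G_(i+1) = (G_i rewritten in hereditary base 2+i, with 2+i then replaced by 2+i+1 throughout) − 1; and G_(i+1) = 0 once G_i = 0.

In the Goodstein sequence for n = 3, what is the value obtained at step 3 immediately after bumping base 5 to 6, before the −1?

2

i=0: 3 = 2 + 1 (b=2); 2→3: 3 + 1 = 4; 4−1 = 3
i=1: 3 = 3 (b=3); 3→4: 4 = 4; 4−1 = 3
i=2: 3 = 3 (b=4); 4→5: 3 = 3; 3−1 = 2
i=3: 2 = 2 (b=5); 5→6: 2 = 2; 2−1 = 1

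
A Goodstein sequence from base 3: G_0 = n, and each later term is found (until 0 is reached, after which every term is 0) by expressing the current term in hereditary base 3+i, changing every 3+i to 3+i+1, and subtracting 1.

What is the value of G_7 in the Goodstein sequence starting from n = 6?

G_0 = 6. HB_3(6) = 2·3. Bump = 8. G_1 = 7.
G_1 = 7. HB_4(7) = 4 + 3. Bump = 8. G_2 = 7.
G_2 = 7. HB_5(7) = 5 + 2. Bump = 8. G_3 = 7.
G_3 = 7. HB_6(7) = 6 + 1. Bump = 8. G_4 = 7.
G_4 = 7. HB_7(7) = 7. Bump = 8. G_5 = 7.
G_5 = 7. HB_8(7) = 7. Bump = 7. G_6 = 6.
G_6 = 6. HB_9(6) = 6. Bump = 6. G_7 = 5.

5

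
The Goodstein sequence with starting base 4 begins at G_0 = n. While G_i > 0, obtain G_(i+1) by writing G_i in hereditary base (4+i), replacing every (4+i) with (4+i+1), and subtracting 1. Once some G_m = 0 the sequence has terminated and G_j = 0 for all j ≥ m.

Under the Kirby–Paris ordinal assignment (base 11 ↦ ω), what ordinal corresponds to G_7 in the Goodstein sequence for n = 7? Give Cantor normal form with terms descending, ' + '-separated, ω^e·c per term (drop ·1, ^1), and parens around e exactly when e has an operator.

G_0 = 7. HB_4(7) = 4 + 3. Bump = 8. G_1 = 7.
G_1 = 7. HB_5(7) = 5 + 2. Bump = 8. G_2 = 7.
G_2 = 7. HB_6(7) = 6 + 1. Bump = 8. G_3 = 7.
G_3 = 7. HB_7(7) = 7. Bump = 8. G_4 = 7.
G_4 = 7. HB_8(7) = 7. Bump = 7. G_5 = 6.
G_5 = 6. HB_9(6) = 6. Bump = 6. G_6 = 5.
G_6 = 5. HB_10(5) = 5. Bump = 5. G_7 = 4.
G_7 = 4. HB_11(4) = 4. Bump = 4. G_8 = 3.

4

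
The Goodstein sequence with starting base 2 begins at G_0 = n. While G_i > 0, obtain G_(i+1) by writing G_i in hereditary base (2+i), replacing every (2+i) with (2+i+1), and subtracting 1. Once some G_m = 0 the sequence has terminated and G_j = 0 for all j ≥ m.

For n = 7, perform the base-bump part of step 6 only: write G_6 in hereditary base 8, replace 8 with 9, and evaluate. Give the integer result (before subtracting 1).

37665880

i=0: 7 = 2^2 + 2 + 1 (b=2); 2→3: 3^3 + 3 + 1 = 31; 31−1 = 30
i=1: 30 = 3^3 + 3 (b=3); 3→4: 4^4 + 4 = 260; 260−1 = 259
i=2: 259 = 4^4 + 3 (b=4); 4→5: 5^5 + 3 = 3128; 3128−1 = 3127
i=3: 3127 = 5^5 + 2 (b=5); 5→6: 6^6 + 2 = 46658; 46658−1 = 46657
i=4: 46657 = 6^6 + 1 (b=6); 6→7: 7^7 + 1 = 823544; 823544−1 = 823543
i=5: 823543 = 7^7 (b=7); 7→8: 8^8 = 16777216; 16777216−1 = 16777215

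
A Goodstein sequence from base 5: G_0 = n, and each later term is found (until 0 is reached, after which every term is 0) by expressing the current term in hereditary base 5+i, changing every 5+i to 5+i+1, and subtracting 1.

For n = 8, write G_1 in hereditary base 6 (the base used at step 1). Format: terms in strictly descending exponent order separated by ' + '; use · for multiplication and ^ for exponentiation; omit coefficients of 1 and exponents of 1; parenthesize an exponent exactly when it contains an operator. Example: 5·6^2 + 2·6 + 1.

G_0 = 8. HB_5(8) = 5 + 3. Bump = 9. G_1 = 8.
G_1 = 8. HB_6(8) = 6 + 2. Bump = 9. G_2 = 8.

6 + 2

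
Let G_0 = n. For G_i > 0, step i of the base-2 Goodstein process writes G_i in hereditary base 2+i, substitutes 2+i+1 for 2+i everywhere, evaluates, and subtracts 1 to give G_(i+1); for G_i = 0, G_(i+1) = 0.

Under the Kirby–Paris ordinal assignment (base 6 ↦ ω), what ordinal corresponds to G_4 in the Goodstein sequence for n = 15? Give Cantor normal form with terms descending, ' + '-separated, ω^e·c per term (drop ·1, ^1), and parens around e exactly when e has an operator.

step 0: 15 = 2^(2 + 1) + 2^2 + 2 + 1; sub 3 for 2: 3^(3 + 1) + 3^3 + 3 + 1; = 112; G_1 = 112−1 = 111
step 1: 111 = 3^(3 + 1) + 3^3 + 3; sub 4 for 3: 4^(4 + 1) + 4^4 + 4; = 1284; G_2 = 1284−1 = 1283
step 2: 1283 = 4^(4 + 1) + 4^4 + 3; sub 5 for 4: 5^(5 + 1) + 5^5 + 3; = 18753; G_3 = 18753−1 = 18752
step 3: 18752 = 5^(5 + 1) + 5^5 + 2; sub 6 for 5: 6^(6 + 1) + 6^6 + 2; = 326594; G_4 = 326594−1 = 326593
step 4: 326593 = 6^(6 + 1) + 6^6 + 1; sub 7 for 6: 7^(7 + 1) + 7^7 + 1; = 6588345; G_5 = 6588345−1 = 6588344

ω^(ω + 1) + ω^ω + 1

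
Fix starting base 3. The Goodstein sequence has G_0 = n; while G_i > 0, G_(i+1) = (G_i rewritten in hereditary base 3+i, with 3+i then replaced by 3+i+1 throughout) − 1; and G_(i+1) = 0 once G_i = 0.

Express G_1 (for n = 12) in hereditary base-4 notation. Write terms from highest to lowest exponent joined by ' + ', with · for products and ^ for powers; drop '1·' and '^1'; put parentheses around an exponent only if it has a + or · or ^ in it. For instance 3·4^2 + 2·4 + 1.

base 3: 12 = 3^2 + 3; at 4: 4^2 + 4 = 20; next = 19
base 4: 19 = 4^2 + 3; at 5: 5^2 + 3 = 28; next = 27

4^2 + 3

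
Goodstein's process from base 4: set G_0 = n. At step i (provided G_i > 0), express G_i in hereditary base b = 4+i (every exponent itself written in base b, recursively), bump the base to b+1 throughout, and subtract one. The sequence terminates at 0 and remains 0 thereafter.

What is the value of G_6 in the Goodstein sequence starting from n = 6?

3

(0) 6|_4 = 4 + 2 ↦ 5 + 2|_5 = 7 ⇒ 6
(1) 6|_5 = 5 + 1 ↦ 6 + 1|_6 = 7 ⇒ 6
(2) 6|_6 = 6 ↦ 7|_7 = 7 ⇒ 6
(3) 6|_7 = 6 ↦ 6|_8 = 6 ⇒ 5
(4) 5|_8 = 5 ↦ 5|_9 = 5 ⇒ 4
(5) 4|_9 = 4 ↦ 4|_10 = 4 ⇒ 3
(6) 3|_10 = 3 ↦ 3|_11 = 3 ⇒ 2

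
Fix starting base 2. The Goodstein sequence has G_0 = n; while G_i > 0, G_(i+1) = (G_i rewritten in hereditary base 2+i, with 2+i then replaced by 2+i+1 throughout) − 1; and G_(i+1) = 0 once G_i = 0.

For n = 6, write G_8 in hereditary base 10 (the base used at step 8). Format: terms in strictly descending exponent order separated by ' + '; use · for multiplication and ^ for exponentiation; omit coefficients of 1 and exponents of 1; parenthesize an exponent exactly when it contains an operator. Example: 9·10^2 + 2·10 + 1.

5·10^5 + 5·10^4 + 5·10^3 + 5·10^2 + 5·10 + 1

base 2: 6 = 2^2 + 2; at 3: 3^3 + 3 = 30; next = 29
base 3: 29 = 3^3 + 2; at 4: 4^4 + 2 = 258; next = 257
base 4: 257 = 4^4 + 1; at 5: 5^5 + 1 = 3126; next = 3125
base 5: 3125 = 5^5; at 6: 6^6 = 46656; next = 46655
base 6: 46655 = 5·6^5 + 5·6^4 + 5·6^3 + 5·6^2 + 5·6 + 5; at 7: 5·7^5 + 5·7^4 + 5·7^3 + 5·7^2 + 5·7 + 5 = 98040; next = 98039
base 7: 98039 = 5·7^5 + 5·7^4 + 5·7^3 + 5·7^2 + 5·7 + 4; at 8: 5·8^5 + 5·8^4 + 5·8^3 + 5·8^2 + 5·8 + 4 = 187244; next = 187243
base 8: 187243 = 5·8^5 + 5·8^4 + 5·8^3 + 5·8^2 + 5·8 + 3; at 9: 5·9^5 + 5·9^4 + 5·9^3 + 5·9^2 + 5·9 + 3 = 332148; next = 332147
base 9: 332147 = 5·9^5 + 5·9^4 + 5·9^3 + 5·9^2 + 5·9 + 2; at 10: 5·10^5 + 5·10^4 + 5·10^3 + 5·10^2 + 5·10 + 2 = 555552; next = 555551
base 10: 555551 = 5·10^5 + 5·10^4 + 5·10^3 + 5·10^2 + 5·10 + 1; at 11: 5·11^5 + 5·11^4 + 5·11^3 + 5·11^2 + 5·11 + 1 = 885776; next = 885775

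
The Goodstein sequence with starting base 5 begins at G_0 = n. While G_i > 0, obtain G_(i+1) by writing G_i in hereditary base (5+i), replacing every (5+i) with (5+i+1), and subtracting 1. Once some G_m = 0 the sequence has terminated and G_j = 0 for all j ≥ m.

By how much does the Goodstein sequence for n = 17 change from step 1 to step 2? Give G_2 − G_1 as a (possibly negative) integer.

2

(0) 17|_5 = 3·5 + 2 ↦ 3·6 + 2|_6 = 20 ⇒ 19
(1) 19|_6 = 3·6 + 1 ↦ 3·7 + 1|_7 = 22 ⇒ 21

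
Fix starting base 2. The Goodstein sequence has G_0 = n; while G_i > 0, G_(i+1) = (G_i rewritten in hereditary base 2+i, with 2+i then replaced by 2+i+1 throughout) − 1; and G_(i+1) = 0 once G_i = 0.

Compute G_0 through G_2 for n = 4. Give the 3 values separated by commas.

base 2: 4 = 2^2; at 3: 3^3 = 27; next = 26
base 3: 26 = 2·3^2 + 2·3 + 2; at 4: 2·4^2 + 2·4 + 2 = 42; next = 41

4, 26, 41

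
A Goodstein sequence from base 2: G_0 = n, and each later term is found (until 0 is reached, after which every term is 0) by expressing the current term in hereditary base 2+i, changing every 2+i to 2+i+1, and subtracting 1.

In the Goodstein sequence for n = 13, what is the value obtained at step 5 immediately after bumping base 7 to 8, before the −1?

134219480

base 2: 13 = 2^(2 + 1) + 2^2 + 1; at 3: 3^(3 + 1) + 3^3 + 1 = 109; next = 108
base 3: 108 = 3^(3 + 1) + 3^3; at 4: 4^(4 + 1) + 4^4 = 1280; next = 1279
base 4: 1279 = 4^(4 + 1) + 3·4^3 + 3·4^2 + 3·4 + 3; at 5: 5^(5 + 1) + 3·5^3 + 3·5^2 + 3·5 + 3 = 16093; next = 16092
base 5: 16092 = 5^(5 + 1) + 3·5^3 + 3·5^2 + 3·5 + 2; at 6: 6^(6 + 1) + 3·6^3 + 3·6^2 + 3·6 + 2 = 280712; next = 280711
base 6: 280711 = 6^(6 + 1) + 3·6^3 + 3·6^2 + 3·6 + 1; at 7: 7^(7 + 1) + 3·7^3 + 3·7^2 + 3·7 + 1 = 5765999; next = 5765998
base 7: 5765998 = 7^(7 + 1) + 3·7^3 + 3·7^2 + 3·7; at 8: 8^(8 + 1) + 3·8^3 + 3·8^2 + 3·8 = 134219480; next = 134219479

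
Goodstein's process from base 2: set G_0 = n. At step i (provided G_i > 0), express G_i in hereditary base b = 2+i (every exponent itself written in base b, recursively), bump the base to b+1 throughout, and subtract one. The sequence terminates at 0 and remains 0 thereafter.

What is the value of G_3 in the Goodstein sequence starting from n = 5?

(0) 5|_2 = 2^2 + 1 ↦ 3^3 + 1|_3 = 28 ⇒ 27
(1) 27|_3 = 3^3 ↦ 4^4|_4 = 256 ⇒ 255
(2) 255|_4 = 3·4^3 + 3·4^2 + 3·4 + 3 ↦ 3·5^3 + 3·5^2 + 3·5 + 3|_5 = 468 ⇒ 467
(3) 467|_5 = 3·5^3 + 3·5^2 + 3·5 + 2 ↦ 3·6^3 + 3·6^2 + 3·6 + 2|_6 = 776 ⇒ 775

467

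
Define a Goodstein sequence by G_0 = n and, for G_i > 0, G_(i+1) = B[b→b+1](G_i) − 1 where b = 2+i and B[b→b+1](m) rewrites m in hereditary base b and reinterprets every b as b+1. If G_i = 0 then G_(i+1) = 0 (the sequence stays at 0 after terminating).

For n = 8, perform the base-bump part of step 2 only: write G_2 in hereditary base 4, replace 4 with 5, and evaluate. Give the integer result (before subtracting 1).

G_0=8  [base 2] 2^(2 + 1)  →[2↦3]→  3^(3 + 1) = 81  −1 ⇒ G_1=80
G_1=80  [base 3] 2·3^3 + 2·3^2 + 2·3 + 2  →[3↦4]→  2·4^4 + 2·4^2 + 2·4 + 2 = 554  −1 ⇒ G_2=553

6311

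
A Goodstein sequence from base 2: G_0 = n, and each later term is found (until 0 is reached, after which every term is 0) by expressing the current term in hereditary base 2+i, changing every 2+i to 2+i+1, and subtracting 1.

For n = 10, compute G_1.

[0] 10 ≡ 2^(2 + 1) + 2 (base 2). Lift 3: 84. −1: 83.
[1] 83 ≡ 3^(3 + 1) + 2 (base 3). Lift 4: 1026. −1: 1025.

83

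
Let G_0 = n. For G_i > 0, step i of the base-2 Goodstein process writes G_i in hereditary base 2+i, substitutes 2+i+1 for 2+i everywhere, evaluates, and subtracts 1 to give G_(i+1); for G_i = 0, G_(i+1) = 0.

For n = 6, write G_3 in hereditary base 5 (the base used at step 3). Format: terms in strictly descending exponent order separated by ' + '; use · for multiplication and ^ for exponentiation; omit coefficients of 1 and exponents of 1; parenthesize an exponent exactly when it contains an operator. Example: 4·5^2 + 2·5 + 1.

(0) 6|_2 = 2^2 + 2 ↦ 3^3 + 3|_3 = 30 ⇒ 29
(1) 29|_3 = 3^3 + 2 ↦ 4^4 + 2|_4 = 258 ⇒ 257
(2) 257|_4 = 4^4 + 1 ↦ 5^5 + 1|_5 = 3126 ⇒ 3125
(3) 3125|_5 = 5^5 ↦ 6^6|_6 = 46656 ⇒ 46655

5^5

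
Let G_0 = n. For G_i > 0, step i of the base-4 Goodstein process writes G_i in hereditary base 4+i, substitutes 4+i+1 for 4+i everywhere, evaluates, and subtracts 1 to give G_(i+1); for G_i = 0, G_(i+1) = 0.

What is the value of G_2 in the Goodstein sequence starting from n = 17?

35

G_0=17  [base 4] 4^2 + 1  →[4↦5]→  5^2 + 1 = 26  −1 ⇒ G_1=25
G_1=25  [base 5] 5^2  →[5↦6]→  6^2 = 36  −1 ⇒ G_2=35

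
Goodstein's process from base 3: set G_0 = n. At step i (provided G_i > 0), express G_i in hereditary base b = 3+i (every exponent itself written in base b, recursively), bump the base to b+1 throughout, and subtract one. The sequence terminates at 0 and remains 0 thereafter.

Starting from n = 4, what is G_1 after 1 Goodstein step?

4 —HB3→ 3 + 1 —bump→ 4 + 1 = 5 —(−1)→ 4
4 —HB4→ 4 —bump→ 5 = 5 —(−1)→ 4

4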